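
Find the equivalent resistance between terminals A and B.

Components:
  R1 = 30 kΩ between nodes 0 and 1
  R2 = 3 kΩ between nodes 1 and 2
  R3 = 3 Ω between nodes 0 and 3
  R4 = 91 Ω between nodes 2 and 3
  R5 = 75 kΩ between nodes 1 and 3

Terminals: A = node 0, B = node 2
The network is not a plain series/parallel combination. Inject a 1 A test current into terminal A (node 0) and return it from terminal B (node 2); then R_eq = V_A / (1 A).
Nodal analysis, taking node 2 as the 0 V reference.
Current source I_test pushes 1 A into node 0 and draws it out of node 2.
KCL at each unknown node (sum of currents leaving = 0; resistances in Ω):
  Node 0: (V_0 - V_1)/30000 + (V_0 - V_3)/3 - 1 = 0
  Node 1: (V_1 - V_0)/30000 + (V_1 - 0)/3000 + (V_1 - V_3)/75000 = 0
  Node 3: (V_3 - V_0)/3 + (V_3 - V_1)/75000 + (V_3 - 0)/91 = 0
Collecting terms (coefficients in siemens):
  0.3334·V_0 - 0.00003333·V_1 - 0.3333·V_3 = 1
  0.00038·V_1 - 0.00003333·V_0 - 0.00001333·V_3 = 0
  0.3443·V_3 - 0.3333·V_0 - 0.00001333·V_1 = 0
Solving these 3 simultaneous equations (Gaussian elimination) gives:
  V_0 = 93.65 V, V_1 = 11.4 V, V_3 = 90.65 V
R_eq = V_0 / 1 A = 93.65 Ω

Final answer: 93.65 Ω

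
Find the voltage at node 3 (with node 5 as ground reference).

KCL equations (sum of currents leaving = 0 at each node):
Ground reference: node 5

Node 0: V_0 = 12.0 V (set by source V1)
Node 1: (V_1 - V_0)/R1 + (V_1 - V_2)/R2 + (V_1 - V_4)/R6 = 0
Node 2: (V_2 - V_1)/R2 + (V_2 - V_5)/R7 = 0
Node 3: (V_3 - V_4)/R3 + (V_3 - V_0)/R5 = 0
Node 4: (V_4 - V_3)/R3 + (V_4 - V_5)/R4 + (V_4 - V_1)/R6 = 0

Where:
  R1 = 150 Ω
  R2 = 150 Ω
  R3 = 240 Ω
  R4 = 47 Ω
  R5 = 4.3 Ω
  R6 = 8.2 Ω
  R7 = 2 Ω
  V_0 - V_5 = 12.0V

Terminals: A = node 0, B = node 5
Nodal analysis, taking node 5 as the 0 V reference.
Source V1 fixes V_0 = 12 V.
KCL at each unknown node (sum of currents leaving = 0; resistances in Ω):
  Node 1: (V_1 - 12)/150 + (V_1 - V_2)/150 + (V_1 - V_4)/8.2 = 0
  Node 2: (V_2 - V_1)/150 + (V_2 - 0)/2 = 0
  Node 3: (V_3 - V_4)/240 + (V_3 - 12)/4.3 = 0
  Node 4: (V_4 - V_3)/240 + (V_4 - 0)/47 + (V_4 - V_1)/8.2 = 0
Collecting terms (coefficients in siemens):
  0.1353·V_1 - 0.006667·V_2 - 0.122·V_4 = 0.08
  0.5067·V_2 - 0.006667·V_1 = 0
  0.2367·V_3 - 0.004167·V_4 = 2.791
  0.1474·V_4 - 0.122·V_1 - 0.004167·V_3 = 0
Solving these 4 simultaneous equations (Gaussian elimination) gives:
  V_1 = 3.523 V, V_2 = 0.04636 V, V_3 = 11.85 V, V_4 = 3.25 V
The requested potential is V_3 = 11.85 V.

Final answer: V_3 = 11.85 V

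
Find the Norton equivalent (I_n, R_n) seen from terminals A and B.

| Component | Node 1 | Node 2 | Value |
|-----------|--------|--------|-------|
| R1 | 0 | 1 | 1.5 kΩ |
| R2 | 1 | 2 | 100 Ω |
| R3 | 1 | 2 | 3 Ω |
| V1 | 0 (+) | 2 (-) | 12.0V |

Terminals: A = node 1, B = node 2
Find the Thévenin equivalent first; then I_n = V_th/R_th and R_n = R_th.
Step 1 — V_th is the open-circuit voltage V_A - V_B (nothing connected across the terminals).
Nodal analysis, taking node 2 as the 0 V reference.
Source V1 fixes V_0 = 12 V.
KCL at each unknown node (sum of currents leaving = 0; resistances in Ω):
  Node 1: (V_1 - 12)/1500 + (V_1 - 0)/100 + (V_1 - 0)/3 = 0
Collecting terms: 0.344 × V_1 = 0.008  =>  V_1 = 0.02326 V
V_th = V_1 - V_2 = 0.02326 - 0 = 0.02326 V
Step 2 — R_th: zero the source — replace V1 by a short circuit (node 2 merges into node 0) — and find the resistance seen between A (node 1) and B (node 0).
Reduce the network between node 1 (A) and node 0 (B) by series/parallel combination:
  Rp1 = R1 ‖ R2 ‖ R3 (parallel, all between nodes 0 and 1) = 1/(1/1500 + 1/100 + 1/3) = 2.907 Ω
R_th = 2.907 Ω
I_n = V_th/R_th = 0.02326/2.907 = 0.008 A, and R_n = R_th = 2.907 Ω

Final answer: I_n = 0.008 A, R_n = 2.907 Ω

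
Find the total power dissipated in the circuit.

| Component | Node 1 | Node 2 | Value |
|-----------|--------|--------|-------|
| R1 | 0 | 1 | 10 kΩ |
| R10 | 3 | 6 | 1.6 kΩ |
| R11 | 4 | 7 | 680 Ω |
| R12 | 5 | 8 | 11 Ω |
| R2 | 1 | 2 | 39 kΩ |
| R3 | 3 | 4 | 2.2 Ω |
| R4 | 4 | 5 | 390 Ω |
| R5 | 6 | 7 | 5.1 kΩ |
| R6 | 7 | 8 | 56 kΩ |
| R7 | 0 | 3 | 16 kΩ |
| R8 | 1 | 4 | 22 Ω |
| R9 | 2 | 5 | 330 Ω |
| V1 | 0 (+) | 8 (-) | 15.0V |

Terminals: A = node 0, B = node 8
Nodal analysis, taking node 8 as the 0 V reference.
Source V1 fixes V_0 = 15 V.
KCL at each unknown node (sum of currents leaving = 0; resistances in Ω):
  Node 1: (V_1 - 15)/10000 + (V_1 - V_2)/39000 + (V_1 - V_4)/22 = 0
  Node 2: (V_2 - V_1)/39000 + (V_2 - V_5)/330 = 0
  Node 3: (V_3 - V_4)/2.2 + (V_3 - 15)/16000 + (V_3 - V_6)/1600 = 0
  Node 4: (V_4 - V_3)/2.2 + (V_4 - V_5)/390 + (V_4 - V_1)/22 + (V_4 - V_7)/680 = 0
  Node 5: (V_5 - V_4)/390 + (V_5 - V_2)/330 + (V_5 - 0)/11 = 0
  Node 6: (V_6 - V_7)/5100 + (V_6 - V_3)/1600 = 0
  Node 7: (V_7 - V_6)/5100 + (V_7 - 0)/56000 + (V_7 - V_4)/680 = 0
Collecting terms (coefficients in siemens):
  0.04558·V_1 - 0.00002564·V_2 - 0.04545·V_4 = 0.0015
  0.003056·V_2 - 0.00002564·V_1 - 0.00303·V_5 = 0
  0.4552·V_3 - 0.4545·V_4 - 0.000625·V_6 = 0.0009375
  0.504·V_4 - 0.04545·V_1 - 0.4545·V_3 - 0.002564·V_5 - 0.001471·V_7 = 0
  0.0965·V_5 - 0.00303·V_2 - 0.002564·V_4 = 0
  0.0008211·V_6 - 0.000625·V_3 - 0.0001961·V_7 = 0
  0.001685·V_7 - 0.001471·V_4 - 0.0001961·V_6 = 0
Solving these 7 simultaneous equations (Gaussian elimination) gives:
  V_1 = 0.9324 V, V_2 = 0.0326 V, V_3 = 0.9039 V, V_4 = 0.902 V
  V_5 = 0.02499 V, V_6 = 0.9012 V, V_7 = 0.8923 V
Power in each resistor, P = (ΔV)²/R:
  P_R1 = (15 - 0.9324)²/10000 = 0.01979 W
  P_R2 = (0.9324 - 0.0326)²/39000 = 0.00002076 W
  P_R3 = (0.9039 - 0.902)²/2.2 = 0.000001701 W
  P_R4 = (0.902 - 0.02499)²/390 = 0.001972 W
  P_R5 = (0.9012 - 0.8923)²/5100 = 0.00000001527 W
  P_R6 = (0.8923 - 0)²/56000 = 0.00001422 W
  P_R7 = (15 - 0.9039)²/16000 = 0.01242 W
  P_R8 = (0.9324 - 0.902)²/22 = 0.00004212 W
  P_R9 = (0.0326 - 0.02499)²/330 = 0.0000001757 W
  P_R10 = (0.9039 - 0.9012)²/1600 = 0.000000004791 W
  P_R11 = (0.902 - 0.8923)²/680 = 0.0000001372 W
  P_R12 = (0.02499 - 0)²/11 = 0.00005677 W
P_total = P_R1 + P_R2 + P_R3 + P_R4 + P_R5 + P_R6 + P_R7 + P_R8 + P_R9 + P_R10 + P_R11 + P_R12 = 0.03432 W

Final answer: 0.03432 W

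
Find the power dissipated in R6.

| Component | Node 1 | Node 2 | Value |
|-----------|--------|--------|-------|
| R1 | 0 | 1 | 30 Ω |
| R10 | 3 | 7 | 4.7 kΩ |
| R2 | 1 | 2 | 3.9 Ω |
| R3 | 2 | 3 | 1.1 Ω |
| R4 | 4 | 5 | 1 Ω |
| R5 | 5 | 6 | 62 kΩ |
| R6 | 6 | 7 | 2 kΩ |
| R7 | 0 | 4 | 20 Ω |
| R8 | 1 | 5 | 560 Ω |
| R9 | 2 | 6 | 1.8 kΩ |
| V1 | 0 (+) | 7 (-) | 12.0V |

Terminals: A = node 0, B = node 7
Nodal analysis, taking node 7 as the 0 V reference.
Source V1 fixes V_0 = 12 V.
KCL at each unknown node (sum of currents leaving = 0; resistances in Ω):
  Node 1: (V_1 - 12)/30 + (V_1 - V_2)/3.9 + (V_1 - V_5)/560 = 0
  Node 2: (V_2 - V_1)/3.9 + (V_2 - V_3)/1.1 + (V_2 - V_6)/1800 = 0
  Node 3: (V_3 - V_2)/1.1 + (V_3 - 0)/4700 = 0
  Node 4: (V_4 - V_5)/1 + (V_4 - 12)/20 = 0
  Node 5: (V_5 - V_4)/1 + (V_5 - V_6)/62000 + (V_5 - V_1)/560 = 0
  Node 6: (V_6 - V_5)/62000 + (V_6 - 0)/2000 + (V_6 - V_2)/1800 = 0
Collecting terms (coefficients in siemens):
  0.2915·V_1 - 0.2564·V_2 - 0.001786·V_5 = 0.4
  1.166·V_2 - 0.2564·V_1 - 0.9091·V_3 - 0.0005556·V_6 = 0
  0.9093·V_3 - 0.9091·V_2 = 0
  1.05·V_4 - 1·V_5 = 0.6
  1.002·V_5 - 0.001786·V_1 - 1·V_4 - 0.00001613·V_6 = 0
  0.001072·V_6 - 0.0005556·V_2 - 0.00001613·V_5 = 0
Solving these 6 simultaneous equations (Gaussian elimination) gives:
  V_1 = 11.84 V, V_2 = 11.82 V, V_3 = 11.82 V, V_4 = 11.99 V
  V_5 = 11.99 V, V_6 = 6.307 V
I_R6 = (V_6 - V_7)/R6 = (6.307 - 0)/2000 = 0.003154 A
P_R6 = I_R6² × R6 = (0.003154)² × 2000 = 0.01989 W

Final answer: 0.01989 W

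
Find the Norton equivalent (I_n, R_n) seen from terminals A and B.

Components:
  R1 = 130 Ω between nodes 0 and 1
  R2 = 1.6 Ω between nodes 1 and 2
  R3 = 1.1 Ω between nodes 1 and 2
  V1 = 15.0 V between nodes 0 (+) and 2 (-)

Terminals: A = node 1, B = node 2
Find the Thévenin equivalent first; then I_n = V_th/R_th and R_n = R_th.
Step 1 — V_th is the open-circuit voltage V_A - V_B (nothing connected across the terminals).
Nodal analysis, taking node 2 as the 0 V reference.
Source V1 fixes V_0 = 15 V.
KCL at each unknown node (sum of currents leaving = 0; resistances in Ω):
  Node 1: (V_1 - 15)/130 + (V_1 - 0)/1.6 + (V_1 - 0)/1.1 = 0
Collecting terms: 1.542 × V_1 = 0.1154  =>  V_1 = 0.07484 V
V_th = V_1 - V_2 = 0.07484 - 0 = 0.07484 V
Step 2 — R_th: zero the source — replace V1 by a short circuit (node 2 merges into node 0) — and find the resistance seen between A (node 1) and B (node 0).
Reduce the network between node 1 (A) and node 0 (B) by series/parallel combination:
  Rp1 = R1 ‖ R2 ‖ R3 (parallel, all between nodes 0 and 1) = 1/(1/130 + 1/1.6 + 1/1.1) = 0.6486 Ω
R_th = 0.6486 Ω
I_n = V_th/R_th = 0.07484/0.6486 = 0.1154 A, and R_n = R_th = 0.6486 Ω

Final answer: I_n = 0.1154 A, R_n = 0.6486 Ω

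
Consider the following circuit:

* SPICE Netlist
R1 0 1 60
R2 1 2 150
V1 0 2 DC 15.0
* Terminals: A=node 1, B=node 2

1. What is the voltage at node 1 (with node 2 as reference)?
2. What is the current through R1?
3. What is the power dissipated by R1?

Nodal analysis, taking node 2 as the 0 V reference.
Source V1 fixes V_0 = 15 V.
KCL at each unknown node (sum of currents leaving = 0; resistances in Ω):
  Node 1: (V_1 - 15)/60 + (V_1 - 0)/150 = 0
Collecting terms: 0.02333 × V_1 = 0.25  =>  V_1 = 10.71 V
Part 1:
  Read off the nodal solution: V_1 = 10.71 V
Part 2:
  I_R1 = (V_0 - V_1)/R1 = (15 - 10.71)/60 = 0.07143 A
  Magnitude: I_R1 = 0.07143 A
Part 3:
  I_R1 = (V_0 - V_1)/R1 = (15 - 10.71)/60 = 0.07143 A
  P_R1 = I_R1² × R1 = (0.07143)² × 60 = 0.3061 W

Final answers:
1. V_1 = 10.71 V
2. I_R1 = 0.07143 A
3. P_R1 = 0.3061 W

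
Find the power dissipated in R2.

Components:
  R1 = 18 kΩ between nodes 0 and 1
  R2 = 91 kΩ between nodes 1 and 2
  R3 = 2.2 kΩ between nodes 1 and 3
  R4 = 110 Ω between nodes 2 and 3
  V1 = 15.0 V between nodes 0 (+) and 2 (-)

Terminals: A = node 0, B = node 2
Nodal analysis, taking node 2 as the 0 V reference.
Source V1 fixes V_0 = 15 V.
KCL at each unknown node (sum of currents leaving = 0; resistances in Ω):
  Node 1: (V_1 - 15)/18000 + (V_1 - 0)/91000 + (V_1 - V_3)/2200 = 0
  Node 3: (V_3 - V_1)/2200 + (V_3 - 0)/110 = 0
Collecting terms (coefficients in siemens):
  0.0005211·V_1 - 0.0004545·V_3 = 0.0008333
  0.009545·V_3 - 0.0004545·V_1 = 0
Determinant D = (0.0005211)(0.009545) - (-0.0004545)(-0.0004545) = 0.000004767
V_1 = [(0.0008333)(0.009545) - (-0.0004545)(0)]/D = 1.669 V
V_3 = [(0.0005211)(0) - (0.0008333)(-0.0004545)]/D = 0.07945 V
I_R2 = (V_1 - V_2)/R2 = (1.669 - 0)/91000 = 0.00001834 A
P_R2 = I_R2² × R2 = (0.00001834)² × 91000 = 0.00003059 W

Final answer: 3.059e-05 W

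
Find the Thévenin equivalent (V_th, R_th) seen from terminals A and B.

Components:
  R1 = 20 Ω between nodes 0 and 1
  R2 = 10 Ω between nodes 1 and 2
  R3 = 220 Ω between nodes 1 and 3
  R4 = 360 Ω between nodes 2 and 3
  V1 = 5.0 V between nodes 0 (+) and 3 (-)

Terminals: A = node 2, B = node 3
Step 1 — V_th is the open-circuit voltage V_A - V_B (nothing connected across the terminals).
Nodal analysis, taking node 3 as the 0 V reference.
Source V1 fixes V_0 = 5 V.
KCL at each unknown node (sum of currents leaving = 0; resistances in Ω):
  Node 1: (V_1 - 5)/20 + (V_1 - V_2)/10 + (V_1 - 0)/220 = 0
  Node 2: (V_2 - V_1)/10 + (V_2 - 0)/360 = 0
Collecting terms (coefficients in siemens):
  0.1545·V_1 - 0.1·V_2 = 0.25
  0.1028·V_2 - 0.1·V_1 = 0
Determinant D = (0.1545)(0.1028) - (-0.1)(-0.1) = 0.005884
V_1 = [(0.25)(0.1028) - (-0.1)(0)]/D = 4.367 V
V_2 = [(0.1545)(0) - (0.25)(-0.1)]/D = 4.249 V
V_th = V_2 - V_3 = 4.249 - 0 = 4.249 V
Step 2 — R_th: zero the source — replace V1 by a short circuit (node 3 merges into node 0) — and find the resistance seen between A (node 2) and B (node 0).
Reduce the network between node 2 (A) and node 0 (B) by series/parallel combination:
  Rp1 = R1 ‖ R3 (parallel, both between nodes 0 and 1) = 1/(1/20 + 1/220) = 18.33 Ω
  Rs1 = R2 + Rp1 (series, joined only at node 1) = 10 + 18.33 = 28.33 Ω
  Rp2 = R4 ‖ Rs1 (parallel, both between nodes 0 and 2) = 1/(1/360 + 1/28.33) = 26.27 Ω
R_th = 26.27 Ω

Final answer: V_th = 4.249 V, R_th = 26.27 Ω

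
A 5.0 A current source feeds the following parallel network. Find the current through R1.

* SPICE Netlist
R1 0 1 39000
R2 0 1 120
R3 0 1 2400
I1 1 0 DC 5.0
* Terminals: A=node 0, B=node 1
All resistors sit directly between nodes 0 and 1, so they are in parallel and share one voltage V; the full source current 5 A splits among them.
1/R_par = 1/39000 + 1/120 + 1/2400 = 0.008776 S  =>  R_par = 114 Ω
V = I × R_par = 5 × 114 = 569.8 V
I_R1 = V/R1 = 569.8/39000 = 0.01461 A

Final answer: 0.01461 A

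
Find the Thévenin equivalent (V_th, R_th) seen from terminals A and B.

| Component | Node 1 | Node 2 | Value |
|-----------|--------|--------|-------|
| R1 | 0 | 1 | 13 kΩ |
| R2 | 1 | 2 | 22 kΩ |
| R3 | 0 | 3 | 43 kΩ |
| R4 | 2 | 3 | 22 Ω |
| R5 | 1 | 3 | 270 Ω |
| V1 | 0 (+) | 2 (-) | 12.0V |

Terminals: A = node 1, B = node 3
Step 1 — V_th is the open-circuit voltage V_A - V_B (nothing connected across the terminals).
Nodal analysis, taking node 2 as the 0 V reference.
Source V1 fixes V_0 = 12 V.
KCL at each unknown node (sum of currents leaving = 0; resistances in Ω):
  Node 1: (V_1 - 12)/13000 + (V_1 - 0)/22000 + (V_1 - V_3)/270 = 0
  Node 3: (V_3 - 12)/43000 + (V_3 - 0)/22 + (V_3 - V_1)/270 = 0
Collecting terms (coefficients in siemens):
  0.003826·V_1 - 0.003704·V_3 = 0.0009231
  0.04918·V_3 - 0.003704·V_1 = 0.0002791
Determinant D = (0.003826)(0.04918) - (-0.003704)(-0.003704) = 0.0001745
V_1 = [(0.0009231)(0.04918) - (-0.003704)(0.0002791)]/D = 0.2662 V
V_3 = [(0.003826)(0.0002791) - (0.0009231)(-0.003704)]/D = 0.02572 V
V_th = V_1 - V_3 = 0.2662 - 0.02572 = 0.2404 V
Step 2 — R_th: zero the source — replace V1 by a short circuit (node 2 merges into node 0) — and find the resistance seen between A (node 1) and B (node 3).
Reduce the network between node 1 (A) and node 3 (B) by series/parallel combination:
  Rp1 = R1 ‖ R2 (parallel, both between nodes 0 and 1) = 1/(1/13000 + 1/22000) = 8171 Ω
  Rp2 = R3 ‖ R4 (parallel, both between nodes 0 and 3) = 1/(1/43000 + 1/22) = 21.99 Ω
  Rs1 = Rp1 + Rp2 (series, joined only at node 0) = 8171 + 21.99 = 8193 Ω
  Rp3 = R5 ‖ Rs1 (parallel, both between nodes 1 and 3) = 1/(1/270 + 1/8193) = 261.4 Ω
R_th = 261.4 Ω

Final answer: V_th = 0.2404 V, R_th = 261.4 Ω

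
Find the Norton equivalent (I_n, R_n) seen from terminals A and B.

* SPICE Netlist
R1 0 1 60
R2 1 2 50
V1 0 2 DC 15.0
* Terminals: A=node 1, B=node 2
Find the Thévenin equivalent first; then I_n = V_th/R_th and R_n = R_th.
Step 1 — V_th is the open-circuit voltage V_A - V_B (nothing connected across the terminals).
Nodal analysis, taking node 2 as the 0 V reference.
Source V1 fixes V_0 = 15 V.
KCL at each unknown node (sum of currents leaving = 0; resistances in Ω):
  Node 1: (V_1 - 15)/60 + (V_1 - 0)/50 = 0
Collecting terms: 0.03667 × V_1 = 0.25  =>  V_1 = 6.818 V
V_th = V_1 - V_2 = 6.818 - 0 = 6.818 V
Step 2 — R_th: zero the source — replace V1 by a short circuit (node 2 merges into node 0) — and find the resistance seen between A (node 1) and B (node 0).
Reduce the network between node 1 (A) and node 0 (B) by series/parallel combination:
  Rp1 = R1 ‖ R2 (parallel, both between nodes 0 and 1) = 1/(1/60 + 1/50) = 27.27 Ω
R_th = 27.27 Ω
I_n = V_th/R_th = 6.818/27.27 = 0.25 A, and R_n = R_th = 27.27 Ω

Final answer: I_n = 0.25 A, R_n = 27.27 Ω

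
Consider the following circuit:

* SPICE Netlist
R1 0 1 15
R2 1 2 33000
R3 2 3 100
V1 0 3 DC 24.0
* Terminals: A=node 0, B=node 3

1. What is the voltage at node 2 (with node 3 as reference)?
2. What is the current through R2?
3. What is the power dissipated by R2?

Nodal analysis, taking node 3 as the 0 V reference.
Source V1 fixes V_0 = 24 V.
KCL at each unknown node (sum of currents leaving = 0; resistances in Ω):
  Node 1: (V_1 - 24)/15 + (V_1 - V_2)/33000 = 0
  Node 2: (V_2 - V_1)/33000 + (V_2 - 0)/100 = 0
Collecting terms (coefficients in siemens):
  0.0667·V_1 - 0.0000303·V_2 = 1.6
  0.01003·V_2 - 0.0000303·V_1 = 0
Determinant D = (0.0667)(0.01003) - (-0.0000303)(-0.0000303) = 0.000669
V_1 = [(1.6)(0.01003) - (-0.0000303)(0)]/D = 23.99 V
V_2 = [(0.0667)(0) - (1.6)(-0.0000303)]/D = 0.07247 V
Part 1:
  Read off the nodal solution: V_2 = 0.07247 V
Part 2:
  I_R2 = (V_1 - V_2)/R2 = (23.99 - 0.07247)/33000 = 0.0007247 A
  Magnitude: I_R2 = 0.0007247 A
Part 3:
  I_R2 = (V_1 - V_2)/R2 = (23.99 - 0.07247)/33000 = 0.0007247 A
  P_R2 = I_R2² × R2 = (0.0007247)² × 33000 = 0.01733 W

Final answers:
1. V_2 = 0.07247 V
2. I_R2 = 0.0007247 A
3. P_R2 = 0.01733 W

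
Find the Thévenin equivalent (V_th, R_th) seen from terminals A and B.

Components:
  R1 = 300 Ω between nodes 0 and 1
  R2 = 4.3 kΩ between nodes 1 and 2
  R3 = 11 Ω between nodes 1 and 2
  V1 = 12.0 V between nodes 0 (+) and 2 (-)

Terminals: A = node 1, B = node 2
Step 1 — V_th is the open-circuit voltage V_A - V_B (nothing connected across the terminals).
Nodal analysis, taking node 2 as the 0 V reference.
Source V1 fixes V_0 = 12 V.
KCL at each unknown node (sum of currents leaving = 0; resistances in Ω):
  Node 1: (V_1 - 12)/300 + (V_1 - 0)/4300 + (V_1 - 0)/11 = 0
Collecting terms: 0.09447 × V_1 = 0.04  =>  V_1 = 0.4234 V
V_th = V_1 - V_2 = 0.4234 - 0 = 0.4234 V
Step 2 — R_th: zero the source — replace V1 by a short circuit (node 2 merges into node 0) — and find the resistance seen between A (node 1) and B (node 0).
Reduce the network between node 1 (A) and node 0 (B) by series/parallel combination:
  Rp1 = R1 ‖ R2 ‖ R3 (parallel, all between nodes 0 and 1) = 1/(1/300 + 1/4300 + 1/11) = 10.58 Ω
R_th = 10.58 Ω

Final answer: V_th = 0.4234 V, R_th = 10.58 Ω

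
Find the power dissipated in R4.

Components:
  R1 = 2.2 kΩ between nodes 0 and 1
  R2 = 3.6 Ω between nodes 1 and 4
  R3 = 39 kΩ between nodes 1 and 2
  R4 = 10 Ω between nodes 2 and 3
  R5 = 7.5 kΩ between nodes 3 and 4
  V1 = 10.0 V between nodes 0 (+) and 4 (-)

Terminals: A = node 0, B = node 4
Nodal analysis, taking node 4 as the 0 V reference.
Source V1 fixes V_0 = 10 V.
KCL at each unknown node (sum of currents leaving = 0; resistances in Ω):
  Node 1: (V_1 - 10)/2200 + (V_1 - 0)/3.6 + (V_1 - V_2)/39000 = 0
  Node 2: (V_2 - V_1)/39000 + (V_2 - V_3)/10 = 0
  Node 3: (V_3 - V_2)/10 + (V_3 - 0)/7500 = 0
Collecting terms (coefficients in siemens):
  0.2783·V_1 - 0.00002564·V_2 = 0.004545
  0.1·V_2 - 0.00002564·V_1 - 0.1·V_3 = 0
  0.1001·V_3 - 0.1·V_2 = 0
Solving these 3 simultaneous equations (Gaussian elimination) gives:
  V_1 = 0.01634 V, V_2 = 0.002638 V, V_3 = 0.002634 V
I_R4 = (V_2 - V_3)/R4 = (0.002638 - 0.002634)/10 = 0.0000003512 A
P_R4 = I_R4² × R4 = (0.0000003512)² × 10 = 0.000000000001234 W

Final answer: 1.234e-12 W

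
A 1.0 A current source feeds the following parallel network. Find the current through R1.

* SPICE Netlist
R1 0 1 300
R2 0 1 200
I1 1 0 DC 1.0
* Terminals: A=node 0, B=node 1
All resistors sit directly between nodes 0 and 1, so they are in parallel and share one voltage V; the full source current 1 A splits among them.
1/R_par = 1/300 + 1/200 = 0.008333 S  =>  R_par = 120 Ω
V = I × R_par = 1 × 120 = 120 V
I_R1 = V/R1 = 120/300 = 0.4 A

Final answer: 0.4 A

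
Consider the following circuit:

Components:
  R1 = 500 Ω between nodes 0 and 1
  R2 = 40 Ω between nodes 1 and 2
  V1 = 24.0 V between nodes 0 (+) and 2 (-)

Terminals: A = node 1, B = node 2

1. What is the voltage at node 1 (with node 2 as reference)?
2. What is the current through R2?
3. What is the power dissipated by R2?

Nodal analysis, taking node 2 as the 0 V reference.
Source V1 fixes V_0 = 24 V.
KCL at each unknown node (sum of currents leaving = 0; resistances in Ω):
  Node 1: (V_1 - 24)/500 + (V_1 - 0)/40 = 0
Collecting terms: 0.027 × V_1 = 0.048  =>  V_1 = 1.778 V
Part 1:
  Read off the nodal solution: V_1 = 1.778 V
Part 2:
  I_R2 = (V_1 - V_2)/R2 = (1.778 - 0)/40 = 0.04444 A
  Magnitude: I_R2 = 0.04444 A
Part 3:
  I_R2 = (V_1 - V_2)/R2 = (1.778 - 0)/40 = 0.04444 A
  P_R2 = I_R2² × R2 = (0.04444)² × 40 = 0.07901 W

Final answers:
1. V_1 = 1.778 V
2. I_R2 = 0.04444 A
3. P_R2 = 0.07901 W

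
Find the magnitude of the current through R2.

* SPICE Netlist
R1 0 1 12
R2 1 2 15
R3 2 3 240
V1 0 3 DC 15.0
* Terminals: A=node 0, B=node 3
Nodal analysis, taking node 3 as the 0 V reference.
Source V1 fixes V_0 = 15 V.
KCL at each unknown node (sum of currents leaving = 0; resistances in Ω):
  Node 1: (V_1 - 15)/12 + (V_1 - V_2)/15 = 0
  Node 2: (V_2 - V_1)/15 + (V_2 - 0)/240 = 0
Collecting terms (coefficients in siemens):
  0.15·V_1 - 0.06667·V_2 = 1.25
  0.07083·V_2 - 0.06667·V_1 = 0
Determinant D = (0.15)(0.07083) - (-0.06667)(-0.06667) = 0.006181
V_1 = [(1.25)(0.07083) - (-0.06667)(0)]/D = 14.33 V
V_2 = [(0.15)(0) - (1.25)(-0.06667)]/D = 13.48 V
I_R2 = (V_1 - V_2)/R2 = (14.33 - 13.48)/15 = 0.05618 A
|I_R2| = 0.05618 A

Final answer: |I_R2| = 0.05618 A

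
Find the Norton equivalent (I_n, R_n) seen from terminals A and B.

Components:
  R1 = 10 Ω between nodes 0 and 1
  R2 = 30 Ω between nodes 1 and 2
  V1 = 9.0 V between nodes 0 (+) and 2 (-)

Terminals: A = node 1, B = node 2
Find the Thévenin equivalent first; then I_n = V_th/R_th and R_n = R_th.
Step 1 — V_th is the open-circuit voltage V_A - V_B (nothing connected across the terminals).
Nodal analysis, taking node 2 as the 0 V reference.
Source V1 fixes V_0 = 9 V.
KCL at each unknown node (sum of currents leaving = 0; resistances in Ω):
  Node 1: (V_1 - 9)/10 + (V_1 - 0)/30 = 0
Collecting terms: 0.1333 × V_1 = 0.9  =>  V_1 = 6.75 V
V_th = V_1 - V_2 = 6.75 - 0 = 6.75 V
Step 2 — R_th: zero the source — replace V1 by a short circuit (node 2 merges into node 0) — and find the resistance seen between A (node 1) and B (node 0).
Reduce the network between node 1 (A) and node 0 (B) by series/parallel combination:
  Rp1 = R1 ‖ R2 (parallel, both between nodes 0 and 1) = 1/(1/10 + 1/30) = 7.5 Ω
R_th = 7.5 Ω
I_n = V_th/R_th = 6.75/7.5 = 0.9 A, and R_n = R_th = 7.5 Ω

Final answer: I_n = 0.9 A, R_n = 7.5 Ω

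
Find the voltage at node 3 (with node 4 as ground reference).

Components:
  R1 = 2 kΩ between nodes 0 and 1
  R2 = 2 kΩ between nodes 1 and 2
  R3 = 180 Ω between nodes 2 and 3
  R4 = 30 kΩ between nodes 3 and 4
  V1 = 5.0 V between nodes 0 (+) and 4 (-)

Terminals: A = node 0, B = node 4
Nodal analysis, taking node 4 as the 0 V reference.
Source V1 fixes V_0 = 5 V.
KCL at each unknown node (sum of currents leaving = 0; resistances in Ω):
  Node 1: (V_1 - 5)/2000 + (V_1 - V_2)/2000 = 0
  Node 2: (V_2 - V_1)/2000 + (V_2 - V_3)/180 = 0
  Node 3: (V_3 - V_2)/180 + (V_3 - 0)/30000 = 0
Collecting terms (coefficients in siemens):
  0.001·V_1 - 0.0005·V_2 = 0.0025
  0.006056·V_2 - 0.0005·V_1 - 0.005556·V_3 = 0
  0.005589·V_3 - 0.005556·V_2 = 0
Solving these 3 simultaneous equations (Gaussian elimination) gives:
  V_1 = 4.707 V, V_2 = 4.415 V, V_3 = 4.389 V
The requested potential is V_3 = 4.389 V.

Final answer: V_3 = 4.389 V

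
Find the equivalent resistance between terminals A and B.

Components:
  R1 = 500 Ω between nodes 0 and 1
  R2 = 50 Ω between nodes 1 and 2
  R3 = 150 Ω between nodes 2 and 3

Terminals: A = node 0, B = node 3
Reduce the network between node 0 (A) and node 3 (B) by series/parallel combination:
  Rs1 = R1 + R2 (series, joined only at node 1) = 500 + 50 = 550 Ω
  Rs2 = R3 + Rs1 (series, joined only at node 2) = 150 + 550 = 700 Ω
R_eq = 700 Ω

Final answer: 700 Ω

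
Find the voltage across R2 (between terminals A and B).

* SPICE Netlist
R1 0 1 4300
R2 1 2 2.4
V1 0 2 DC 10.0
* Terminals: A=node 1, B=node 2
R1 and R2 are in series across V1 (node 0 → node 1 → node 2), and the output A–B is taken across R2, so this is a voltage divider.
Series current: I = V1/(R1 + R2) = 10/(4300 + 2.4) = 10/4302 = 0.002324 A
V_R2 = I × R2 = V1 × R2/(R1 + R2) = 10 × 2.4/4302 = 0.005578 V

Final answer: 0.005578 V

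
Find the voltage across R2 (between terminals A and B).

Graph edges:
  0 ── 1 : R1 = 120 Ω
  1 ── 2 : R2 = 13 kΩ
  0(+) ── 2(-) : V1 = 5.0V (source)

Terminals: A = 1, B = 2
R1 and R2 are in series across V1 (node 0 → node 1 → node 2), and the output A–B is taken across R2, so this is a voltage divider.
Series current: I = V1/(R1 + R2) = 5/(120 + 13000) = 5/13120 = 0.0003811 A
V_R2 = I × R2 = V1 × R2/(R1 + R2) = 5 × 13000/13120 = 4.954 V

Final answer: 4.954 V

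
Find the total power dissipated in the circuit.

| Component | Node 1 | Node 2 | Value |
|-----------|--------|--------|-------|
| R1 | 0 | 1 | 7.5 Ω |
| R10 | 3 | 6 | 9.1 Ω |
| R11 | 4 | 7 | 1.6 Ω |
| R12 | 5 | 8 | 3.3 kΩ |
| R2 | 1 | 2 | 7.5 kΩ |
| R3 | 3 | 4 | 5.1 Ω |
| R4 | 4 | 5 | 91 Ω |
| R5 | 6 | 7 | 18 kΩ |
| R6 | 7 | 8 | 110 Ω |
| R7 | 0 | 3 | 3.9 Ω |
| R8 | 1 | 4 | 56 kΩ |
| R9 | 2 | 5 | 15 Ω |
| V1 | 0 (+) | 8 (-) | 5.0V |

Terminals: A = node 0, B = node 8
Nodal analysis, taking node 8 as the 0 V reference.
Source V1 fixes V_0 = 5 V.
KCL at each unknown node (sum of currents leaving = 0; resistances in Ω):
  Node 1: (V_1 - 5)/7.5 + (V_1 - V_2)/7500 + (V_1 - V_4)/56000 = 0
  Node 2: (V_2 - V_1)/7500 + (V_2 - V_5)/15 = 0
  Node 3: (V_3 - V_4)/5.1 + (V_3 - 5)/3.9 + (V_3 - V_6)/9.1 = 0
  Node 4: (V_4 - V_3)/5.1 + (V_4 - V_5)/91 + (V_4 - V_1)/56000 + (V_4 - V_7)/1.6 = 0
  Node 5: (V_5 - V_4)/91 + (V_5 - V_2)/15 + (V_5 - 0)/3300 = 0
  Node 6: (V_6 - V_7)/18000 + (V_6 - V_3)/9.1 = 0
  Node 7: (V_7 - V_6)/18000 + (V_7 - 0)/110 + (V_7 - V_4)/1.6 = 0
Collecting terms (coefficients in siemens):
  0.1335·V_1 - 0.0001333·V_2 - 0.00001786·V_4 = 0.6667
  0.0668·V_2 - 0.0001333·V_1 - 0.06667·V_5 = 0
  0.5624·V_3 - 0.1961·V_4 - 0.1099·V_6 = 1.282
  0.8321·V_4 - 0.00001786·V_1 - 0.1961·V_3 - 0.01099·V_5 - 0.625·V_7 = 0
  0.07796·V_5 - 0.06667·V_2 - 0.01099·V_4 = 0
  0.1099·V_6 - 0.1099·V_3 - 0.00005556·V_7 = 0
  0.6341·V_7 - 0.625·V_4 - 0.00005556·V_6 = 0
Solving these 7 simultaneous equations (Gaussian elimination) gives:
  V_1 = 4.999 V, V_2 = 4.499 V, V_3 = 4.834 V, V_4 = 4.616 V
  V_5 = 4.498 V, V_6 = 4.834 V, V_7 = 4.55 V
Power in each resistor, P = (ΔV)²/R:
  P_R1 = (5 - 4.999)²/7.5 = 0.00000004056 W
  P_R2 = (4.999 - 4.499)²/7500 = 0.00003336 W
  P_R3 = (4.834 - 4.616)²/5.1 = 0.009272 W
  P_R4 = (4.616 - 4.498)²/91 = 0.0001529 W
  P_R5 = (4.834 - 4.55)²/18000 = 0.000004464 W
  P_R6 = (4.55 - 0)²/110 = 0.1882 W
  P_R7 = (5 - 4.834)²/3.9 = 0.007095 W
  P_R8 = (4.999 - 4.616)²/56000 = 0.000002623 W
  P_R9 = (4.499 - 4.498)²/15 = 0.00000006673 W
  P_R10 = (4.834 - 4.834)²/9.1 = 0.000000002257 W
  P_R11 = (4.616 - 4.55)²/1.6 = 0.002735 W
  P_R12 = (4.498 - 0)²/3300 = 0.006132 W
P_total = P_R1 + P_R2 + P_R3 + P_R4 + P_R5 + P_R6 + P_R7 + P_R8 + P_R9 + P_R10 + P_R11 + P_R12 = 0.2136 W

Final answer: 0.2136 W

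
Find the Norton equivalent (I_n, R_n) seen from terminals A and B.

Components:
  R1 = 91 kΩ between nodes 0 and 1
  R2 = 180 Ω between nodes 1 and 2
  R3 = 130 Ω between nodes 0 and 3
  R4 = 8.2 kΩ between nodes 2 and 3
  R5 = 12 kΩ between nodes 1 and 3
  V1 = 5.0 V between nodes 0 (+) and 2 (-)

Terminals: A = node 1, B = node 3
Find the Thévenin equivalent first; then I_n = V_th/R_th and R_n = R_th.
Step 1 — V_th is the open-circuit voltage V_A - V_B (nothing connected across the terminals).
Nodal analysis, taking node 2 as the 0 V reference.
Source V1 fixes V_0 = 5 V.
KCL at each unknown node (sum of currents leaving = 0; resistances in Ω):
  Node 1: (V_1 - 5)/91000 + (V_1 - 0)/180 + (V_1 - V_3)/12000 = 0
  Node 3: (V_3 - 5)/130 + (V_3 - 0)/8200 + (V_3 - V_1)/12000 = 0
Collecting terms (coefficients in siemens):
  0.00565·V_1 - 0.00008333·V_3 = 0.00005495
  0.007898·V_3 - 0.00008333·V_1 = 0.03846
Determinant D = (0.00565)(0.007898) - (-0.00008333)(-0.00008333) = 0.00004461
V_1 = [(0.00005495)(0.007898) - (-0.00008333)(0.03846)]/D = 0.08157 V
V_3 = [(0.00565)(0.03846) - (0.00005495)(-0.00008333)]/D = 4.871 V
V_th = V_1 - V_3 = 0.08157 - 4.871 = -4.789 V
Step 2 — R_th: zero the source — replace V1 by a short circuit (node 2 merges into node 0) — and find the resistance seen between A (node 1) and B (node 3).
Reduce the network between node 1 (A) and node 3 (B) by series/parallel combination:
  Rp1 = R1 ‖ R2 (parallel, both between nodes 0 and 1) = 1/(1/91000 + 1/180) = 179.6 Ω
  Rp2 = R3 ‖ R4 (parallel, both between nodes 0 and 3) = 1/(1/130 + 1/8200) = 128 Ω
  Rs1 = Rp1 + Rp2 (series, joined only at node 0) = 179.6 + 128 = 307.6 Ω
  Rp3 = R5 ‖ Rs1 (parallel, both between nodes 1 and 3) = 1/(1/12000 + 1/307.6) = 299.9 Ω
R_th = 299.9 Ω
I_n = V_th/R_th = -4.789/299.9 = -0.01597 A, and R_n = R_th = 299.9 Ω

Final answer: I_n = -0.01597 A, R_n = 299.9 Ω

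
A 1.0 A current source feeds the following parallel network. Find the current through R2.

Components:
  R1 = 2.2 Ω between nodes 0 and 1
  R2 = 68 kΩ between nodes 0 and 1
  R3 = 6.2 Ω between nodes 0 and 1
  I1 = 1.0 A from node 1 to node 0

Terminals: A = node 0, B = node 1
All resistors sit directly between nodes 0 and 1, so they are in parallel and share one voltage V; the full source current 1 A splits among them.
1/R_par = 1/2.2 + 1/68000 + 1/6.2 = 0.6159 S  =>  R_par = 1.624 Ω
V = I × R_par = 1 × 1.624 = 1.624 V
I_R2 = V/R2 = 1.624/68000 = 0.00002388 A

Final answer: 2.388e-05 A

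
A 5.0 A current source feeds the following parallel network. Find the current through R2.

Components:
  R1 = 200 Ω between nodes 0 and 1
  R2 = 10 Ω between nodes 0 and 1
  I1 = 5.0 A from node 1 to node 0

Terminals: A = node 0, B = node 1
All resistors sit directly between nodes 0 and 1, so they are in parallel and share one voltage V; the full source current 5 A splits among them.
1/R_par = 1/200 + 1/10 = 0.105 S  =>  R_par = 9.524 Ω
V = I × R_par = 5 × 9.524 = 47.62 V
I_R2 = V/R2 = 47.62/10 = 4.762 A

Final answer: 4.762 A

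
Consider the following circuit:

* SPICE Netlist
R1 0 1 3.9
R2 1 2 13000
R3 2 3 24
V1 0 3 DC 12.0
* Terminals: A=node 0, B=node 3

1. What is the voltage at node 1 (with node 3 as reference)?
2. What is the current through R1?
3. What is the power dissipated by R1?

Nodal analysis, taking node 3 as the 0 V reference.
Source V1 fixes V_0 = 12 V.
KCL at each unknown node (sum of currents leaving = 0; resistances in Ω):
  Node 1: (V_1 - 12)/3.9 + (V_1 - V_2)/13000 = 0
  Node 2: (V_2 - V_1)/13000 + (V_2 - 0)/24 = 0
Collecting terms (coefficients in siemens):
  0.2565·V_1 - 0.00007692·V_2 = 3.077
  0.04174·V_2 - 0.00007692·V_1 = 0
Determinant D = (0.2565)(0.04174) - (-0.00007692)(-0.00007692) = 0.01071
V_1 = [(3.077)(0.04174) - (-0.00007692)(0)]/D = 12 V
V_2 = [(0.2565)(0) - (3.077)(-0.00007692)]/D = 0.02211 V
Part 1:
  Read off the nodal solution: V_1 = 12 V
Part 2:
  I_R1 = (V_0 - V_1)/R1 = (12 - 12)/3.9 = 0.0009211 A
  Magnitude: I_R1 = 0.0009211 A
Part 3:
  I_R1 = (V_0 - V_1)/R1 = (12 - 12)/3.9 = 0.0009211 A
  P_R1 = I_R1² × R1 = (0.0009211)² × 3.9 = 0.000003309 W

Final answers:
1. V_1 = 12 V
2. I_R1 = 0.0009211 A
3. P_R1 = 3.309e-06 W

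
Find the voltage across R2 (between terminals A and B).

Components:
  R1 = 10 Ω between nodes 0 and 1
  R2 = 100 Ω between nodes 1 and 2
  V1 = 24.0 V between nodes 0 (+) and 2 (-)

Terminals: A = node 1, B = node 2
R1 and R2 are in series across V1 (node 0 → node 1 → node 2), and the output A–B is taken across R2, so this is a voltage divider.
Series current: I = V1/(R1 + R2) = 24/(10 + 100) = 24/110 = 0.2182 A
V_R2 = I × R2 = V1 × R2/(R1 + R2) = 24 × 100/110 = 21.82 V

Final answer: 21.82 V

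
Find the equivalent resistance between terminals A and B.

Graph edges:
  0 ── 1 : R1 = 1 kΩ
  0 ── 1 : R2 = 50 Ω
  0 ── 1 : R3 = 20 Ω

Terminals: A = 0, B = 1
Reduce the network between node 0 (A) and node 1 (B) by series/parallel combination:
  Rp1 = R1 ‖ R2 ‖ R3 (parallel, all between nodes 0 and 1) = 1/(1/1000 + 1/50 + 1/20) = 14.08 Ω
R_eq = 14.08 Ω

Final answer: 14.08 Ω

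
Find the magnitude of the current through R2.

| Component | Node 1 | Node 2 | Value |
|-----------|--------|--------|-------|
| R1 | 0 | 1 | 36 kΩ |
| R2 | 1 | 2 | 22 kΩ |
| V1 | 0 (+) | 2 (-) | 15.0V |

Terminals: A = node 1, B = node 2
Nodal analysis, taking node 2 as the 0 V reference.
Source V1 fixes V_0 = 15 V.
KCL at each unknown node (sum of currents leaving = 0; resistances in Ω):
  Node 1: (V_1 - 15)/36000 + (V_1 - 0)/22000 = 0
Collecting terms: 0.00007323 × V_1 = 0.0004167  =>  V_1 = 5.69 V
I_R2 = (V_1 - V_2)/R2 = (5.69 - 0)/22000 = 0.0002586 A
|I_R2| = 0.0002586 A

Final answer: |I_R2| = 0.0002586 A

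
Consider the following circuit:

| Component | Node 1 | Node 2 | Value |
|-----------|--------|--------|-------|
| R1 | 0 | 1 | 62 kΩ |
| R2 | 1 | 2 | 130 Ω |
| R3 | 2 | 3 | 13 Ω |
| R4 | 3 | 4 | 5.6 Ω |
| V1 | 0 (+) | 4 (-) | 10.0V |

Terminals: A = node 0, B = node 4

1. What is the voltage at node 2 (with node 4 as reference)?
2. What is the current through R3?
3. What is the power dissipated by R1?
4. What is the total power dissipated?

Nodal analysis, taking node 4 as the 0 V reference.
Source V1 fixes V_0 = 10 V.
KCL at each unknown node (sum of currents leaving = 0; resistances in Ω):
  Node 1: (V_1 - 10)/62000 + (V_1 - V_2)/130 = 0
  Node 2: (V_2 - V_1)/130 + (V_2 - V_3)/13 = 0
  Node 3: (V_3 - V_2)/13 + (V_3 - 0)/5.6 = 0
Collecting terms (coefficients in siemens):
  0.007708·V_1 - 0.007692·V_2 = 0.0001613
  0.08462·V_2 - 0.007692·V_1 - 0.07692·V_3 = 0
  0.2555·V_3 - 0.07692·V_2 = 0
Solving these 3 simultaneous equations (Gaussian elimination) gives:
  V_1 = 0.02391 V, V_2 = 0.002993 V, V_3 = 0.0009011 V
Part 1:
  Read off the nodal solution: V_2 = 0.002993 V
Part 2:
  I_R3 = (V_2 - V_3)/R3 = (0.002993 - 0.0009011)/13 = 0.0001609 A
  Magnitude: I_R3 = 0.0001609 A
Part 3:
  I_R1 = (V_0 - V_1)/R1 = (10 - 0.02391)/62000 = 0.0001609 A
  P_R1 = I_R1² × R1 = (0.0001609)² × 62000 = 0.001605 W
Part 4:
  Power in each resistor, P = (ΔV)²/R:
    P_R1 = (10 - 0.02391)²/62000 = 0.001605 W
    P_R2 = (0.02391 - 0.002993)²/130 = 0.000003366 W
    P_R3 = (0.002993 - 0.0009011)²/13 = 0.0000003366 W
    P_R4 = (0.0009011 - 0)²/5.6 = 0.000000145 W
  P_total = P_R1 + P_R2 + P_R3 + P_R4 = 0.001609 W

Final answers:
1. V_2 = 0.002993 V
2. I_R3 = 0.0001609 A
3. P_R1 = 0.001605 W
4. P_total = 0.001609 W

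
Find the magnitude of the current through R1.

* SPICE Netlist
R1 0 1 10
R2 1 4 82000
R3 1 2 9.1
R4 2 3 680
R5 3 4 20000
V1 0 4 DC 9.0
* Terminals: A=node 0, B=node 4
Nodal analysis, taking node 4 as the 0 V reference.
Source V1 fixes V_0 = 9 V.
KCL at each unknown node (sum of currents leaving = 0; resistances in Ω):
  Node 1: (V_1 - 9)/10 + (V_1 - 0)/82000 + (V_1 - V_2)/9.1 = 0
  Node 2: (V_2 - V_1)/9.1 + (V_2 - V_3)/680 = 0
  Node 3: (V_3 - V_2)/680 + (V_3 - 0)/20000 = 0
Collecting terms (coefficients in siemens):
  0.2099·V_1 - 0.1099·V_2 = 0.9
  0.1114·V_2 - 0.1099·V_1 - 0.001471·V_3 = 0
  0.001521·V_3 - 0.001471·V_2 = 0
Solving these 3 simultaneous equations (Gaussian elimination) gives:
  V_1 = 8.995 V, V_2 = 8.991 V, V_3 = 8.695 V
I_R1 = (V_0 - V_1)/R1 = (9 - 8.995)/10 = 0.0005444 A
|I_R1| = 0.0005444 A

Final answer: |I_R1| = 0.0005444 A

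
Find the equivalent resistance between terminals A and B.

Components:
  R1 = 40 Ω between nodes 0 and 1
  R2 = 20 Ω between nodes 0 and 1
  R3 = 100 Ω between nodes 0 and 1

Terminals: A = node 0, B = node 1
Reduce the network between node 0 (A) and node 1 (B) by series/parallel combination:
  Rp1 = R1 ‖ R2 ‖ R3 (parallel, all between nodes 0 and 1) = 1/(1/40 + 1/20 + 1/100) = 11.76 Ω
R_eq = 11.76 Ω

Final answer: 11.76 Ω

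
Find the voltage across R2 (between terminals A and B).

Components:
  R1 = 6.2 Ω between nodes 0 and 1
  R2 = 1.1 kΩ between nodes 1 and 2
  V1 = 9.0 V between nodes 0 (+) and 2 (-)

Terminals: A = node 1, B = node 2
R1 and R2 are in series across V1 (node 0 → node 1 → node 2), and the output A–B is taken across R2, so this is a voltage divider.
Series current: I = V1/(R1 + R2) = 9/(6.2 + 1100) = 9/1106 = 0.008136 A
V_R2 = I × R2 = V1 × R2/(R1 + R2) = 9 × 1100/1106 = 8.95 V

Final answer: 8.95 V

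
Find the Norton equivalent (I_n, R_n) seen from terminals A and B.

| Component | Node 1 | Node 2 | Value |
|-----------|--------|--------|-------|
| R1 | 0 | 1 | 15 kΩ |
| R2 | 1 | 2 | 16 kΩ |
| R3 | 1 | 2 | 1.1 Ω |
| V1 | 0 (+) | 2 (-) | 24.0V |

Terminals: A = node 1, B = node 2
Find the Thévenin equivalent first; then I_n = V_th/R_th and R_n = R_th.
Step 1 — V_th is the open-circuit voltage V_A - V_B (nothing connected across the terminals).
Nodal analysis, taking node 2 as the 0 V reference.
Source V1 fixes V_0 = 24 V.
KCL at each unknown node (sum of currents leaving = 0; resistances in Ω):
  Node 1: (V_1 - 24)/15000 + (V_1 - 0)/16000 + (V_1 - 0)/1.1 = 0
Collecting terms: 0.9092 × V_1 = 0.0016  =>  V_1 = 0.00176 V
V_th = V_1 - V_2 = 0.00176 - 0 = 0.00176 V
Step 2 — R_th: zero the source — replace V1 by a short circuit (node 2 merges into node 0) — and find the resistance seen between A (node 1) and B (node 0).
Reduce the network between node 1 (A) and node 0 (B) by series/parallel combination:
  Rp1 = R1 ‖ R2 ‖ R3 (parallel, all between nodes 0 and 1) = 1/(1/15000 + 1/16000 + 1/1.1) = 1.1 Ω
R_th = 1.1 Ω
I_n = V_th/R_th = 0.00176/1.1 = 0.0016 A, and R_n = R_th = 1.1 Ω

Final answer: I_n = 0.0016 A, R_n = 1.1 Ω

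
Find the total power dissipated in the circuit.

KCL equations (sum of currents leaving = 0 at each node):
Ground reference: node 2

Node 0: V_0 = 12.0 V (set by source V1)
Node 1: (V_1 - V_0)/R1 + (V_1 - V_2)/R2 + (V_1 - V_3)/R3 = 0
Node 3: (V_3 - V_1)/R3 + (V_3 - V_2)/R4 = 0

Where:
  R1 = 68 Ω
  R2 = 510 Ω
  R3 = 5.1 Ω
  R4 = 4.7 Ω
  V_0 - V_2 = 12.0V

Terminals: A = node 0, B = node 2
Nodal analysis, taking node 2 as the 0 V reference.
Source V1 fixes V_0 = 12 V.
KCL at each unknown node (sum of currents leaving = 0; resistances in Ω):
  Node 1: (V_1 - 12)/68 + (V_1 - 0)/510 + (V_1 - V_3)/5.1 = 0
  Node 3: (V_3 - V_1)/5.1 + (V_3 - 0)/4.7 = 0
Collecting terms (coefficients in siemens):
  0.2127·V_1 - 0.1961·V_3 = 0.1765
  0.4088·V_3 - 0.1961·V_1 = 0
Determinant D = (0.2127)(0.4088) - (-0.1961)(-0.1961) = 0.04853
V_1 = [(0.1765)(0.4088) - (-0.1961)(0)]/D = 1.487 V
V_3 = [(0.2127)(0) - (0.1765)(-0.1961)]/D = 0.713 V
Power in each resistor, P = (ΔV)²/R:
  P_R1 = (12 - 1.487)²/68 = 1.625 W
  P_R2 = (1.487 - 0)²/510 = 0.004333 W
  P_R3 = (1.487 - 0.713)²/5.1 = 0.1174 W
  P_R4 = (0 - 0.713)²/4.7 = 0.1082 W
P_total = P_R1 + P_R2 + P_R3 + P_R4 = 1.855 W

Final answer: 1.855 W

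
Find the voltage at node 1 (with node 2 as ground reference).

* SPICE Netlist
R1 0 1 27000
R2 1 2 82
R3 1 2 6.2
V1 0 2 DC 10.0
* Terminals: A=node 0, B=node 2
Nodal analysis, taking node 2 as the 0 V reference.
Source V1 fixes V_0 = 10 V.
KCL at each unknown node (sum of currents leaving = 0; resistances in Ω):
  Node 1: (V_1 - 10)/27000 + (V_1 - 0)/82 + (V_1 - 0)/6.2 = 0
Collecting terms: 0.1735 × V_1 = 0.0003704  =>  V_1 = 0.002134 V
The requested potential is V_1 = 0.002134 V.

Final answer: V_1 = 0.002134 V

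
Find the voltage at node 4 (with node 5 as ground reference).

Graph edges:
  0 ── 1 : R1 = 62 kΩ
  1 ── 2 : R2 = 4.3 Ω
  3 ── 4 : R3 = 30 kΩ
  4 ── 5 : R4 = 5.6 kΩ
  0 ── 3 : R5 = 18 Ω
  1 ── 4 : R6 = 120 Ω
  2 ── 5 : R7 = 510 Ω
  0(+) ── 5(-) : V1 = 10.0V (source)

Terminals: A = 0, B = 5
Nodal analysis, taking node 5 as the 0 V reference.
Source V1 fixes V_0 = 10 V.
KCL at each unknown node (sum of currents leaving = 0; resistances in Ω):
  Node 1: (V_1 - 10)/62000 + (V_1 - V_2)/4.3 + (V_1 - V_4)/120 = 0
  Node 2: (V_2 - V_1)/4.3 + (V_2 - 0)/510 = 0
  Node 3: (V_3 - V_4)/30000 + (V_3 - 10)/18 = 0
  Node 4: (V_4 - V_3)/30000 + (V_4 - 0)/5600 + (V_4 - V_1)/120 = 0
Collecting terms (coefficients in siemens):
  0.2409·V_1 - 0.2326·V_2 - 0.008333·V_4 = 0.0001613
  0.2345·V_2 - 0.2326·V_1 = 0
  0.05559·V_3 - 0.00003333·V_4 = 0.5556
  0.008545·V_4 - 0.008333·V_1 - 0.00003333·V_3 = 0
Solving these 4 simultaneous equations (Gaussian elimination) gives:
  V_1 = 0.2243 V, V_2 = 0.2225 V, V_3 = 9.994 V, V_4 = 0.2578 V
The requested potential is V_4 = 0.2578 V.

Final answer: V_4 = 0.2578 V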